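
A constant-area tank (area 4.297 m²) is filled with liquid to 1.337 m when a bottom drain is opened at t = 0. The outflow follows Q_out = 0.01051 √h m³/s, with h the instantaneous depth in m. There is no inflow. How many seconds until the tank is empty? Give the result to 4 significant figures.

945.5 s

With no inflow, A dh/dt = −0.01051 √h.
Separate and integrate: 2(√h − √h₀) = −(0.01051/A) t.
Tank is empty when √h = 0: t_empty = 2A√h₀/0.01051.
t_empty = 2·4.297·√1.337/0.01051 = 8.59400·1.15629/0.01051 = 945.493 s.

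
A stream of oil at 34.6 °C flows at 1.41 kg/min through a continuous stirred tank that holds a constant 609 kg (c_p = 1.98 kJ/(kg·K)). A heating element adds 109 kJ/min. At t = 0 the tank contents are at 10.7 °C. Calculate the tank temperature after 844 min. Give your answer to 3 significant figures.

64.7 °C

First-law balance (no shaft work): M c_p dT/dt = ṁ c_p (T_in − T) + 109.
Rearrange: dT/dt = (T_ss − T)/τ with τ = M/ṁ = 431.91 min and T_ss = T_in + Q̇/(ṁ c_p) = 73.643 °C.
T approaches T_ss exponentially: T(t) = T_ss + (T₀ − T_ss) e^(−t/τ).
T(844) = 73.643 + (-62.943)·e^(−844/431.91) = 73.643 + (-62.943)·0.14169 = 64.724 °C.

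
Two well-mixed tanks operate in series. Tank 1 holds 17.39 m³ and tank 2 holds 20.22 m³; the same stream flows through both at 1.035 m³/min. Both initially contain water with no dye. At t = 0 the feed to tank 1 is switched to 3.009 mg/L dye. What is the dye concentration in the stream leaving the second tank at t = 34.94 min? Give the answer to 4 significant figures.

1.725 mg/L

Species balance on tank i: dCᵢ/dt = (Cᵢ₋₁ − Cᵢ)/τᵢ with τᵢ = Vᵢ/Q.
τ₁ = 17.39/1.035 = 16.8019 min; τ₂ = 20.22/1.035 = 19.5362 min.
Tank 1: C₁ = C_in(1 − e^(−t/τ₁)). Tank 2 (τ₁ ≠ τ₂): C₂ = C_in[1 − (τ₁ e^(−t/τ₁) − τ₂ e^(−t/τ₂))/(τ₁ − τ₂)].
At t = 34.94: e^(−t/τ₁) = 0.124990, e^(−t/τ₂) = 0.167216.
C₂ = 3.009·[1 − (16.8019·0.124990 − 19.5362·0.167216)/(-2.73430)] = 3.009·0.573313 = 1.72510 mg/L.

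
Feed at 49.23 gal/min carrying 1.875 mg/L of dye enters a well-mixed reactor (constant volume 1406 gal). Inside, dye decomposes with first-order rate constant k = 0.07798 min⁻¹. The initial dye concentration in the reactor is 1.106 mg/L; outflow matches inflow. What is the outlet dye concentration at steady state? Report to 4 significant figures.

Species balance: V dC/dt = Q C_in − Q C − k V C.
Steady state (dC/dt = 0): C_ss = Q C_in/(Q + kV) = C_in/(1 + kV/Q).
C_ss = 49.23·1.875/(49.23 + 0.07798·1406) = 92.3062/158.870 = 0.581018 mg/L.

0.5810 mg/L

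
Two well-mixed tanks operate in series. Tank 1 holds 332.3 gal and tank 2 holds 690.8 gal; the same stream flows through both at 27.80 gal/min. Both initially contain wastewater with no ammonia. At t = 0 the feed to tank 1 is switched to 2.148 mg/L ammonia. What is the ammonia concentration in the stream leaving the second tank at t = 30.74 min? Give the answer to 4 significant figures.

Each tank obeys Vᵢ dCᵢ/dt = Q(Cᵢ₋₁ − Cᵢ), so τᵢ = Vᵢ/Q.
τ₁ = 332.3/27.80 = 11.9532 min; τ₂ = 690.8/27.80 = 24.8489 min.
Solving the cascade with C₁(0)=C₂(0)=0 gives C₂(t) = C_in[1 − (τ₁ e^(−t/τ₁) − τ₂ e^(−t/τ₂))/(τ₁ − τ₂)].
At t = 30.74: e^(−t/τ₁) = 0.0764064, e^(−t/τ₂) = 0.290232.
C₂ = 2.148·[1 − (11.9532·0.0764064 − 24.8489·0.290232)/(-12.8957)] = 2.148·0.511570 = 1.09885 mg/L.

1.099 mg/L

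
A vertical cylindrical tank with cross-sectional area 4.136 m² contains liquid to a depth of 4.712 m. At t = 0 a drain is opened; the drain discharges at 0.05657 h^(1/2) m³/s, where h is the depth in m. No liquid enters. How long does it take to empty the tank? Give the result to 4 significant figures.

317.4 s

Mass balance (ρ constant): A dh/dt = −0.05657 √h.
Separate and integrate: 2(√h − √h₀) = −(0.05657/A) t.
Tank is empty when √h = 0: t_empty = 2A√h₀/0.05657.
t_empty = 2·4.136·√4.712/0.05657 = 8.27200·2.17071/0.05657 = 317.415 s.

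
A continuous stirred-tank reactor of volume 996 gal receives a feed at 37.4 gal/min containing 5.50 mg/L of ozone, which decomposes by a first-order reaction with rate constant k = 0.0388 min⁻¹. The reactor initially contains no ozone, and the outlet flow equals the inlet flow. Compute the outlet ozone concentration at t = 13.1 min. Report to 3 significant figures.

V dC/dt = Q(C_in − C) − k V C.
This is linear with rate a = Q/V + k = 0.076350 min⁻¹.
C_ss = Q C_in/(Q + kV) = 2.7050 mg/L; C(t) = C_ss + (C₀ − C_ss) e^(−a t).
C(13.1) = 2.7050 + (-2.7050)·e^(−0.076350·13.1) = 2.7050 + (-2.7050)·0.36781 = 1.7101 mg/L.

1.71 mg/L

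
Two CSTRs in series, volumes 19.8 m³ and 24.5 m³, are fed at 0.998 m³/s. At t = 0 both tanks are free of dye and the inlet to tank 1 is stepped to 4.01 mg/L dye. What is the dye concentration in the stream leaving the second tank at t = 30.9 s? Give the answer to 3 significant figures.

1.63 mg/L

Species balance on tank i: dCᵢ/dt = (Cᵢ₋₁ − Cᵢ)/τᵢ with τᵢ = Vᵢ/Q.
τ₁ = 19.8/0.998 = 19.840 s; τ₂ = 24.5/0.998 = 24.549 s.
Solving the cascade with C₁(0)=C₂(0)=0 gives C₂(t) = C_in[1 − (τ₁ e^(−t/τ₁) − τ₂ e^(−t/τ₂))/(τ₁ − τ₂)].
At t = 30.9: e^(−t/τ₁) = 0.21067, e^(−t/τ₂) = 0.28402.
C₂ = 4.01·[1 − (19.840·0.21067 − 24.549·0.28402)/(-4.7094)] = 4.01·0.40694 = 1.6318 mg/L.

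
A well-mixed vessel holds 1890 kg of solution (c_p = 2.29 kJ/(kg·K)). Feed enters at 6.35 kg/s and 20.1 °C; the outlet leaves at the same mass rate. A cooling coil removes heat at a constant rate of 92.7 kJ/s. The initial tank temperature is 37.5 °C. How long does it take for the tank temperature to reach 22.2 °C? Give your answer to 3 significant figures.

307 s

M c_p dT/dt = ṁ c_p (T_in − T) − Q̇.
τ = M/ṁ = 297.64 s; T_ss = T_in − Q̇/(ṁ c_p) = 13.725 °C.
T(t) = T_ss + (T₀ − T_ss) e^(−t/τ). Set T = 22.2:
e^(−t/τ) = (22.2 − 13.725)/(37.5 − 13.725) = 0.35646
t = −297.64 · ln(0.35646) = 307.02 s.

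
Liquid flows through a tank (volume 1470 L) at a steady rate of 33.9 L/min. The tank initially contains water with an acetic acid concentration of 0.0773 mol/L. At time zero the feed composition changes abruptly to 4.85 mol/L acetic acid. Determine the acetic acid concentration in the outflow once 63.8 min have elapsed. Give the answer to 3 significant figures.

Unsteady species balance (constant V, well mixed): V dC/dt = Q(C_in − C).
Rewrite as dC/dt + C/τ = C_in/τ, τ = V/Q = 43.363 min.
C approaches C_in exponentially: C(t) = C_in + (C₀ − C_in) e^(−t/τ).
C(63.8) = 4.85 + (0.0773 − 4.85)·e^(−63.8/43.363) = 4.85 + (-4.7727)·0.22963 = 3.7541 mol/L.

3.75 mol/L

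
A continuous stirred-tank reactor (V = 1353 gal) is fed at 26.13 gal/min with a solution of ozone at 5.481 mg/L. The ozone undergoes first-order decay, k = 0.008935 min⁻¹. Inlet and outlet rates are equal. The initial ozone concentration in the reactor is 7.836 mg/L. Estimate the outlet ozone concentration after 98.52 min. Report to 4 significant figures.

Species balance: V dC/dt = Q C_in − Q C − k V C.
dC/dt = (Q/V) C_in − (Q/V + k) C; effective rate a = Q/V + k = 0.0193126 + 0.008935 = 0.0282476 min⁻¹.
C_ss = Q C_in/(Q + kV) = 3.74731 mg/L; C(t) = C_ss + (C₀ − C_ss) e^(−a t).
C(98.52) = 3.74731 + (4.08869)·e^(−0.0282476·98.52) = 3.74731 + (4.08869)·0.0618553 = 4.00021 mg/L.

4.000 mg/L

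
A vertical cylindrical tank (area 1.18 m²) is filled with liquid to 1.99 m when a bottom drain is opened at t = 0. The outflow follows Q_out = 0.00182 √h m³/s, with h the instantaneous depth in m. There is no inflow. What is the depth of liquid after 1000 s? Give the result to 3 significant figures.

0.409 m

A dh/dt = −Q_out = −0.00182 √h.
Separate and integrate: 2(√h − √h₀) = −(0.00182/A) t.
√h = √1.99 − 0.00182·1000/(2·1.18) = 1.4107 − 0.77119 = 0.63949.
h = 0.63949² = 0.40894 m.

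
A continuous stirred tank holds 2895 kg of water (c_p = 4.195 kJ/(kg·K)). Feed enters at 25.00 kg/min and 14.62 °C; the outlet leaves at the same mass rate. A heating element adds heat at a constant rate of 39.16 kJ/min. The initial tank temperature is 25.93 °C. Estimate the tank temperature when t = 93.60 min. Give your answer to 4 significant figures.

M c_p dT/dt = ṁ c_p (T_in − T) + Q̇.
Rearrange: dT/dt = (T_ss − T)/τ with τ = M/ṁ = 115.800 min and T_ss = T_in + Q̇/(ṁ c_p) = 14.9934 °C.
T approaches T_ss exponentially: T(t) = T_ss + (T₀ − T_ss) e^(−t/τ).
T(93.60) = 14.9934 + (10.9366)·e^(−93.60/115.800) = 14.9934 + (10.9366)·0.445619 = 19.8670 °C.

19.87 °C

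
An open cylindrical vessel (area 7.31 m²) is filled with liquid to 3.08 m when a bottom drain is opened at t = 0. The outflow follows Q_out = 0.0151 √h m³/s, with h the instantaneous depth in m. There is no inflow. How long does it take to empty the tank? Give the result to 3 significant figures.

1700 s

Volume balance on the tank: A dh/dt = −0.0151 √h.
This is separable: 2 d(√h)/dt = −0.0151/A, so √h = √h₀ − (0.0151/(2A)) t.
Set h = 0: 2√h₀ = (0.0151/A) t_empty ⇒ t_empty = 2A√h₀/0.0151.
t_empty = 2·7.31·√3.08/0.0151 = 14.620·1.7550/0.0151 = 1699.2 s.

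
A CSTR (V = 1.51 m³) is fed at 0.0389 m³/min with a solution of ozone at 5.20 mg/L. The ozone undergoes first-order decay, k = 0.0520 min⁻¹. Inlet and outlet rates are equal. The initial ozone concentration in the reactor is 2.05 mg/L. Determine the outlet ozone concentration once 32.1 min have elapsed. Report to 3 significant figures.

1.75 mg/L

V dC/dt = Q(C_in − C) − k V C.
dC/dt = (Q/V) C_in − (Q/V + k) C; effective rate a = Q/V + k = 0.025762 + 0.0520 = 0.077762 min⁻¹.
C_ss = Q C_in/(Q + kV) = 1.7227 mg/L; C(t) = C_ss + (C₀ − C_ss) e^(−a t).
C(32.1) = 1.7227 + (0.32730)·e^(−0.077762·32.1) = 1.7227 + (0.32730)·0.082402 = 1.7497 mg/L.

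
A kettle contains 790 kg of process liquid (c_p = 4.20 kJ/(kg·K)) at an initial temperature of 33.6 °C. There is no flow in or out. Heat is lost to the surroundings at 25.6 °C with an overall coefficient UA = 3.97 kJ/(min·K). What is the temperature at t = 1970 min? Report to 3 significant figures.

26.4 °C

M c_p dT/dt = −UA(T − T_amb).
dT/dt = (T_ss − T)/τ with T_ss = T_amb = 25.600 °C, τ = M c_p/UA = 790·4.20/3.97 = 835.77 min.
T approaches T_ss exponentially: T(t) = T_ss + (T₀ − T_ss) e^(−t/τ).
T(1970) = 25.600 + (8.0000)·0.094693 = 26.358 °C.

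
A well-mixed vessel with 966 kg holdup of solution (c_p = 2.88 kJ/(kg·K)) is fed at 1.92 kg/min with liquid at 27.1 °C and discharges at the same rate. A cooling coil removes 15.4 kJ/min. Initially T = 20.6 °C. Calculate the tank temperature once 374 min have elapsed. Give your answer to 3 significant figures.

M c_p dT/dt = ṁ c_p (T_in − T) − Q̇.
τ = M/ṁ = 503.12 min; T_ss = T_in − Q̇/(ṁ c_p) = 27.1 − 15.4/(1.92·2.88) = 24.315 °C.
This is linear first-order; T(t) = T_ss + (T₀ − T_ss) e^(−t/τ).
T(374) = 24.315 + (-3.7150)·e^(−374/503.12) = 24.315 + (-3.7150)·0.47552 = 22.548 °C.

22.5 °C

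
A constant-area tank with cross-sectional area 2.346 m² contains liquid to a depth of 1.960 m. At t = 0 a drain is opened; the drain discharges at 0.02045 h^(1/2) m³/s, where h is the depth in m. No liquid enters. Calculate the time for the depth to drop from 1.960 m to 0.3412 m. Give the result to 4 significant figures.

With no inflow, A dh/dt = −0.02045 √h.
∫ h^(−1/2) dh = −(0.02045/A) ∫ dt, giving 2√h = 2√h₀ − (0.02045/A) t.
t = 2A(√h₀ − √h)/0.02045 = 2·2.346·(√1.960 − √0.3412)/0.02045
  = 4.69200 × (1.40000 − 0.584123) / 0.02045 = 187.193 s.

187.2 s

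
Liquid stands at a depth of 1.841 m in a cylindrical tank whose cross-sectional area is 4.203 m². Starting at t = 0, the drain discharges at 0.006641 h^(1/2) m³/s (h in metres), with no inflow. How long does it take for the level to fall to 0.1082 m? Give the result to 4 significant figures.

1301 s

With no inflow, A dh/dt = −0.006641 √h.
Separate and integrate: 2(√h − √h₀) = −(0.006641/A) t.
t = 2A(√h₀ − √h)/0.006641 = 2·4.203·(√1.841 − √0.1082)/0.006641
  = 8.40600 × (1.35683 − 0.328938) / 0.006641 = 1301.08 s.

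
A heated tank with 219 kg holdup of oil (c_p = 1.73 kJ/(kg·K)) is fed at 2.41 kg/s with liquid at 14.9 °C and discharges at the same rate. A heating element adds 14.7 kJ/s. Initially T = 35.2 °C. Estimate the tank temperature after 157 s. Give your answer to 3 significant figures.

M c_p dT/dt = ṁ c_p (T_in − T) + Q̇.
Rearrange: dT/dt = (T_ss − T)/τ with τ = M/ṁ = 90.871 s and T_ss = T_in + Q̇/(ṁ c_p) = 18.426 °C.
Solution: T(t) = T_ss + (T₀ − T_ss) e^(−t/τ).
T(157) = 18.426 + (16.774)·e^(−157/90.871) = 18.426 + (16.774)·0.17769 = 21.406 °C.

21.4 °C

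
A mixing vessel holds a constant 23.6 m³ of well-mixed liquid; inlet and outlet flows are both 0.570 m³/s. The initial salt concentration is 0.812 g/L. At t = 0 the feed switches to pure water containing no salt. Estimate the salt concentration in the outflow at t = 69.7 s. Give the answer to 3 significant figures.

0.151 g/L

Accumulation = in − out for the solute gives V dC/dt = Q(C_in − C).
So dC/dt = (C_in − C)/τ with τ = V/Q = 23.6/0.570 = 41.404 s.
C approaches C_in exponentially: C(t) = C_in + (C₀ − C_in) e^(−t/τ).
C(69.7) = 0 + (0.812 − 0)·e^(−69.7/41.404) = 0 + (0.81200)·0.18574 = 0.15082 g/L.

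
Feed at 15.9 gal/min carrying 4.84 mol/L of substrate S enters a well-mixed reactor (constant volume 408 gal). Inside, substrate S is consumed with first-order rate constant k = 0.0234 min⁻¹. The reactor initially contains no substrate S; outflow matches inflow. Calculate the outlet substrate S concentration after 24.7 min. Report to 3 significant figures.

Species balance: V dC/dt = Q C_in − Q C − k V C.
This is linear with rate a = Q/V + k = 0.062371 min⁻¹.
C_ss = Q C_in/(Q + kV) = 3.0241 mol/L; C(t) = C_ss + (C₀ − C_ss) e^(−a t).
C(24.7) = 3.0241 + (-3.0241)·e^(−0.062371·24.7) = 3.0241 + (-3.0241)·0.21426 = 2.3762 mol/L.

2.38 mol/L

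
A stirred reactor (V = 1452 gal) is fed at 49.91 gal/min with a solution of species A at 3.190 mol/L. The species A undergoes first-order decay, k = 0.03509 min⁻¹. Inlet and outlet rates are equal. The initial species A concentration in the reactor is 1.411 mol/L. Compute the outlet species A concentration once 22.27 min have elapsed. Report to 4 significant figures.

V dC/dt = Q(C_in − C) − k V C.
dC/dt = (Q/V) C_in − (Q/V + k) C; effective rate a = Q/V + k = 0.0343733 + 0.03509 = 0.0694633 min⁻¹.
C_ss = Q C_in/(Q + kV) = 1.57854 mol/L; C(t) = C_ss + (C₀ − C_ss) e^(−a t).
C(22.27) = 1.57854 + (-0.167543)·e^(−0.0694633·22.27) = 1.57854 + (-0.167543)·0.212897 = 1.54287 mol/L.

1.543 mol/L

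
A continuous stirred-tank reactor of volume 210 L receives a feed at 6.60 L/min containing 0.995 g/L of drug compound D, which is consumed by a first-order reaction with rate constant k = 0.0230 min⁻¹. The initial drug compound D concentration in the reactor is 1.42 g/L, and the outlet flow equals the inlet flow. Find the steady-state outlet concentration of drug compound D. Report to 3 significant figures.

0.575 g/L

Species balance: V dC/dt = Q C_in − Q C − k V C.
At steady state: 0 = Q C_in − (Q + kV) C_ss, so C_ss = Q C_in/(Q + kV).
C_ss = 6.60·0.995/(6.60 + 0.0230·210) = 6.5670/11.430 = 0.57454 g/L.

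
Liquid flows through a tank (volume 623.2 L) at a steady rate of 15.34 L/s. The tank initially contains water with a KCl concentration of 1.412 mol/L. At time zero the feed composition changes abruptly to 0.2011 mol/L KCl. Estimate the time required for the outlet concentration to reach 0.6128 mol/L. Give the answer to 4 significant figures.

43.83 s

Species balance: V dC/dt = Q(C_in − C) ⇒ τ = V/Q = 40.6258 s.
C(t) = C_in + (C₀ − C_in) e^(−t/τ). Set C = 0.6128 and solve for t:
e^(−t/τ) = (C − C_in)/(C₀ − C_in) = (0.6128 − 0.2011)/(1.412 − 0.2011) = 0.339995
t = −τ ln(…) = 40.6258 × 1.07882 = 43.8281 s.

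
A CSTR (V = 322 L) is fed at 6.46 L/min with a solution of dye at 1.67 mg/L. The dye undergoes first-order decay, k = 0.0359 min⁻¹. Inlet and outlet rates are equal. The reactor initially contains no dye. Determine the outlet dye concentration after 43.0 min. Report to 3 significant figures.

0.545 mg/L

Species balance: V dC/dt = Q C_in − Q C − k V C.
dC/dt = (Q/V) C_in − (Q/V + k) C; effective rate a = Q/V + k = 0.020062 + 0.0359 = 0.055962 min⁻¹.
C_ss = Q C_in/(Q + kV) = 0.59869 mg/L; C(t) = C_ss + (C₀ − C_ss) e^(−a t).
C(43.0) = 0.59869 + (-0.59869)·e^(−0.055962·43.0) = 0.59869 + (-0.59869)·0.090142 = 0.54472 mg/L.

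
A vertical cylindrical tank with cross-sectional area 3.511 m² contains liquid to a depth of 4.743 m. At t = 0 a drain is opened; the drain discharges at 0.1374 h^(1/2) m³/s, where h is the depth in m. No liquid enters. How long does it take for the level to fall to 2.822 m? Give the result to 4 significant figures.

25.45 s

With no inflow, A dh/dt = −0.1374 √h.
∫ h^(−1/2) dh = −(0.1374/A) ∫ dt, giving 2√h = 2√h₀ − (0.1374/A) t.
t = 2A(√h₀ − √h)/0.1374 = 2·3.511·(√4.743 − √2.822)/0.1374
  = 7.02200 × (2.17784 − 1.67988) / 0.1374 = 25.4490 s.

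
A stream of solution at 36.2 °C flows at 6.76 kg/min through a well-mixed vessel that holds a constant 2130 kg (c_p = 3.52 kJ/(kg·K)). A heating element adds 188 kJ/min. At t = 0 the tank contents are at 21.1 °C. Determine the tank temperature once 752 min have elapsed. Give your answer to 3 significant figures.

Unsteady energy balance on the tank contents: M c_p dT/dt = ṁ c_p (T_in − T) + 188.
τ = M/ṁ = 315.09 min; T_ss = T_in + Q̇/(ṁ c_p) = 36.2 + 188/(6.76·3.52) = 44.101 °C.
This is linear first-order; T(t) = T_ss + (T₀ − T_ss) e^(−t/τ).
T(752) = 44.101 + (-23.001)·e^(−752/315.09) = 44.101 + (-23.001)·0.091939 = 41.986 °C.

42.0 °C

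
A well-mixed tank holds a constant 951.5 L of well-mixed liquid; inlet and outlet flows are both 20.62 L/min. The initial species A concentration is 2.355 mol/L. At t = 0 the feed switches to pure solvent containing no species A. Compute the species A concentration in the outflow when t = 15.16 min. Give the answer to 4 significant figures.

1.696 mol/L

Mass balance on the solute (V constant): V dC/dt = Q(C_in − C).
So dC/dt = (C_in − C)/τ with τ = V/Q = 951.5/20.62 = 46.1445 min.
Solution: C(t) = C_in + (C₀ − C_in) e^(−t/τ).
C(15.16) = 0 + (2.355 − 0)·e^(−15.16/46.1445) = 0 + (2.35500)·0.719979 = 1.69555 mol/L.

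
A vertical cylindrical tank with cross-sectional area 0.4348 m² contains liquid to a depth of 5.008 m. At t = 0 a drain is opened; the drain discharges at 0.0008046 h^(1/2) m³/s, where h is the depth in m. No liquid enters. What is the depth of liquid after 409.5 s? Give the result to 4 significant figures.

3.456 m

Mass balance (ρ constant): A dh/dt = −0.0008046 √h.
This is separable: 2 d(√h)/dt = −0.0008046/A, so √h = √h₀ − (0.0008046/(2A)) t.
√h = √5.008 − 0.0008046·409.5/(2·0.4348) = 2.23786 − 0.378891 = 1.85897.
h = 1.85897² = 3.45575 m.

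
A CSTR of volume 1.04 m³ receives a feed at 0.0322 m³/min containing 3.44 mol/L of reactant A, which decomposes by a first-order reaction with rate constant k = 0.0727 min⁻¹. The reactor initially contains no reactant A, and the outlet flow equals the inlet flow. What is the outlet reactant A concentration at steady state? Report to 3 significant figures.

1.03 mol/L

V dC/dt = Q(C_in − C) − k V C.
At steady state: 0 = Q C_in − (Q + kV) C_ss, so C_ss = Q C_in/(Q + kV).
C_ss = 0.0322·3.44/(0.0322 + 0.0727·1.04) = 0.11077/0.10781 = 1.0275 mol/L.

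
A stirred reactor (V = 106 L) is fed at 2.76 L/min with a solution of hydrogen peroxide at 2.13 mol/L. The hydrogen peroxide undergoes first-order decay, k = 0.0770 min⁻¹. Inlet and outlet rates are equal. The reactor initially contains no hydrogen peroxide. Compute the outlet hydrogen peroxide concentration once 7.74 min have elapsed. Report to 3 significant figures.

0.296 mol/L

Species balance: V dC/dt = Q C_in − Q C − k V C.
This is linear with rate a = Q/V + k = 0.10304 min⁻¹.
C_ss = Q C_in/(Q + kV) = 0.53825 mol/L; C(t) = C_ss + (C₀ − C_ss) e^(−a t).
C(7.74) = 0.53825 + (-0.53825)·e^(−0.10304·7.74) = 0.53825 + (-0.53825)·0.45045 = 0.29580 mol/L.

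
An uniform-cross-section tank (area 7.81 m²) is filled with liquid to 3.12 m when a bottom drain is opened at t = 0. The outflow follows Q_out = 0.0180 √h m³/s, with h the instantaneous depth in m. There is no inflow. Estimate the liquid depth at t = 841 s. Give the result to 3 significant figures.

0.636 m

Unsteady balance on liquid volume: A dh/dt = −0.0180 √h.
Separate and integrate: 2(√h − √h₀) = −(0.0180/A) t.
√h = √3.12 − 0.0180·841/(2·7.81) = 1.7664 − 0.96914 = 0.79721.
h = 0.79721² = 0.63554 m.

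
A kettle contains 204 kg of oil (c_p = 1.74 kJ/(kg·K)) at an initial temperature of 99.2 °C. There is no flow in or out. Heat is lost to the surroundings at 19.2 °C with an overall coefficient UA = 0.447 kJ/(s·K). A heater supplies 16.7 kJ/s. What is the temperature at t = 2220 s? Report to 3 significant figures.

59.2 °C

M c_p dT/dt = −UA(T − T_amb) + Q̇.
dT/dt = (T_ss − T)/τ with T_ss = T_amb + Q̇/UA = 19.2 + 16.7/0.447 = 56.560 °C, τ = M c_p/UA = 204·1.74/0.447 = 794.09 s.
T approaches T_ss exponentially: T(t) = T_ss + (T₀ − T_ss) e^(−t/τ).
T(2220) = 56.560 + (42.640)·0.061076 = 59.164 °C.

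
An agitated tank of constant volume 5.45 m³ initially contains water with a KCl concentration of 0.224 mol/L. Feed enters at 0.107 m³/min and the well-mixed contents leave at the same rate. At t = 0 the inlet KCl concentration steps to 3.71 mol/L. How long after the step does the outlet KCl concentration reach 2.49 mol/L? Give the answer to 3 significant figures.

Species balance on the tank: V dC/dt = Q(C_in − C), so τ = V/Q = 50.935 min.
C(t) = C_in + (C₀ − C_in) e^(−t/τ). Set C = 2.49 and solve for t:
e^(−t/τ) = (C − C_in)/(C₀ − C_in) = (2.49 − 3.71)/(0.224 − 3.71) = 0.34997
t = −τ ln(…) = 50.935 × 1.0499 = 53.476 min.

53.5 min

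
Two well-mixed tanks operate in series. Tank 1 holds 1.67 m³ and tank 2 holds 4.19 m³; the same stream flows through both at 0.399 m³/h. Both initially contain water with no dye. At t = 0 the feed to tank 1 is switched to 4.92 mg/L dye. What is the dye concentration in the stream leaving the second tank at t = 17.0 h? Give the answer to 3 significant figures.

3.36 mg/L

Species balance on tank i: dCᵢ/dt = (Cᵢ₋₁ − Cᵢ)/τᵢ with τᵢ = Vᵢ/Q.
τ₁ = 1.67/0.399 = 4.1855 h; τ₂ = 4.19/0.399 = 10.501 h.
Tank 1: C₁ = C_in(1 − e^(−t/τ₁)). Tank 2 (τ₁ ≠ τ₂): C₂ = C_in[1 − (τ₁ e^(−t/τ₁) − τ₂ e^(−t/τ₂))/(τ₁ − τ₂)].
At t = 17.0: e^(−t/τ₁) = 0.017220, e^(−t/τ₂) = 0.19813.
C₂ = 4.92·[1 − (4.1855·0.017220 − 10.501·0.19813)/(-6.3158)] = 4.92·0.68199 = 3.3554 mg/L.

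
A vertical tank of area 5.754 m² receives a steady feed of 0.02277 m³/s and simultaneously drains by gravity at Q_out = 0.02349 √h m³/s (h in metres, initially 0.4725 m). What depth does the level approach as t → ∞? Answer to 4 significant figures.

0.9396 m

Level balance: A dh/dt = 0.02277 − 0.02349 √h. Setting dh/dt = 0:
Q_in = 0.02349 √h_ss ⇒ √h_ss = 0.02277/0.02349 = 0.969349.
h_ss = 0.969349² = 0.939637 m. (Since h₀ = 0.4725 m < h_ss, the level will rise toward this value.)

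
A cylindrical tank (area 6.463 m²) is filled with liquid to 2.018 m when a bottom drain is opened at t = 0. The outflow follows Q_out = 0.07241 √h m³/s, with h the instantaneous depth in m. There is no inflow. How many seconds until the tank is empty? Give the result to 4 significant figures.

253.6 s

A dh/dt = −Q_out = −0.07241 √h.
∫ h^(−1/2) dh = −(0.07241/A) ∫ dt, giving 2√h = 2√h₀ − (0.07241/A) t.
Tank is empty when √h = 0: t_empty = 2A√h₀/0.07241.
t_empty = 2·6.463·√2.018/0.07241 = 12.9260·1.42056/0.07241 = 253.587 s.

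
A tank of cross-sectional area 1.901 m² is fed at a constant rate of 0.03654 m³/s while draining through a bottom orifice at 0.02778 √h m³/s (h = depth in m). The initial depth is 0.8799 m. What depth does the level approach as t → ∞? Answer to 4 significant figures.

A dh/dt = Q_in − 0.02778 √h. Steady state requires inflow = outflow:
Q_in = 0.02778 √h_ss ⇒ √h_ss = 0.03654/0.02778 = 1.31533.
h_ss = 1.31533² = 1.73011 m. (Since h₀ = 0.8799 m < h_ss, the level will rise toward this value.)

1.730 m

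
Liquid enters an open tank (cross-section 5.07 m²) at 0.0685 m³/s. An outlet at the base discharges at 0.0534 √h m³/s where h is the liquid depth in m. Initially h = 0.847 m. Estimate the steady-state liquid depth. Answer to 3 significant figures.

Level balance: A dh/dt = 0.0685 − 0.0534 √h. Setting dh/dt = 0:
Q_in = 0.0534 √h_ss ⇒ √h_ss = 0.0685/0.0534 = 1.2828.
h_ss = 1.2828² = 1.6455 m. (Since h₀ = 0.847 m < h_ss, the level will rise toward this value.)

1.65 m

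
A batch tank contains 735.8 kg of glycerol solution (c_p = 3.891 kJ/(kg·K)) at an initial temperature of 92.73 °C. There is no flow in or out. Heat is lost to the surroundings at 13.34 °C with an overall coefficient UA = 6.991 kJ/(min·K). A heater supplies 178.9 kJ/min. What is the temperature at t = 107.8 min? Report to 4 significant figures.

80.28 °C

Energy balance: M c_p dT/dt = −UA(T − T_amb) + Q̇.
dT/dt = (T_ss − T)/τ with T_ss = T_amb + Q̇/UA = 13.34 + 178.9/6.991 = 38.9300 °C, τ = M c_p/UA = 735.8·3.891/6.991 = 409.526 min.
Solution: T(t) = T_ss + (T₀ − T_ss) e^(−t/τ).
T(107.8) = 38.9300 + (53.8000)·0.768564 = 80.2788 °C.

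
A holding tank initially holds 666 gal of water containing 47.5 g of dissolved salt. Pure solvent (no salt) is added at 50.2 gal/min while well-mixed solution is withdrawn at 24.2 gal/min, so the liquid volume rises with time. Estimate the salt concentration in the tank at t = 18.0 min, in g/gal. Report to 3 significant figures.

Total volume: dV/dt = Q_in − Q_out = 26.000 gal/min, so V(t) = 666 + 26.000 t and V(18.0) = 1134.0 gal.
No salt enters, so dm/dt = −Q_out · (m/V).
Separate: dm/m = −Q_out dt/V(t) ⇒ ln(m/m₀) = −(Q_out/(Q_in−Q_out)) ln(V/V₀).
m = m₀ (V₀/V)^(Q_out/(Q_in−Q_out)) = 47.5 × (666/1134.0)^(0.93077) = 28.944 g.
C = m/V = 28.944/1134.0 = 0.025524 g/gal.

0.0255 g/gal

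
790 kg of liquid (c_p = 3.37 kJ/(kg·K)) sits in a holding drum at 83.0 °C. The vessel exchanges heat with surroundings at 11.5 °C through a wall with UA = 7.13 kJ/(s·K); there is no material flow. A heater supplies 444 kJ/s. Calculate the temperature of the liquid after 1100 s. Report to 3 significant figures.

74.3 °C

M c_p dT/dt = −UA(T − T_amb) + Q̇.
dT/dt = (T_ss − T)/τ with T_ss = T_amb + Q̇/UA = 11.5 + 444/7.13 = 73.772 °C, τ = M c_p/UA = 790·3.37/7.13 = 373.39 s.
T approaches T_ss exponentially: T(t) = T_ss + (T₀ − T_ss) e^(−t/τ).
T(1100) = 73.772 + (9.2279)·0.052552 = 74.257 °C.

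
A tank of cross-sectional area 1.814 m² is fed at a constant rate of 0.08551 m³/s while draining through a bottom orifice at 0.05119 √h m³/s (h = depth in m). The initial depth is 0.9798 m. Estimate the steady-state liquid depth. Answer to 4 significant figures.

A dh/dt = Q_in − 0.05119 √h. Steady state requires inflow = outflow:
Q_in = 0.05119 √h_ss ⇒ √h_ss = 0.08551/0.05119 = 1.67044.
h_ss = 1.67044² = 2.79038 m. (Since h₀ = 0.9798 m < h_ss, the level will rise toward this value.)

2.790 m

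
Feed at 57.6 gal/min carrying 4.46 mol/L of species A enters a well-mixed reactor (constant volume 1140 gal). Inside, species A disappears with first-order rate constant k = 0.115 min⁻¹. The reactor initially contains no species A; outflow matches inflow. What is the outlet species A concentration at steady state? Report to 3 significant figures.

1.36 mol/L

V dC/dt = Q(C_in − C) − k V C.
Steady state (dC/dt = 0): C_ss = Q C_in/(Q + kV) = C_in/(1 + kV/Q).
C_ss = 57.6·4.46/(57.6 + 0.115·1140) = 256.90/188.70 = 1.3614 mol/L.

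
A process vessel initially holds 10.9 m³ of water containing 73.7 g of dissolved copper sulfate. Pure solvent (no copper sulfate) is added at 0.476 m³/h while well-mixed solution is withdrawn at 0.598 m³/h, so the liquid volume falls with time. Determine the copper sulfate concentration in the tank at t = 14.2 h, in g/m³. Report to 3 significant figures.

3.44 g/m³

Let m(t) be the amount of copper sulfate. Volume: V(t) = V₀ + (Q_in − Q_out) t = 10.9 − 0.12200 t; V(14.2) = 9.1676 m³.
Solute balance: dm/dt = 0 − Q_out C = −Q_out m/V(t).
dm/m = −Q_out dt/(V₀ − 0.12200 t); integrating gives ln(m/m₀) = −(Q_out/(Q_in−Q_out)) ln(V/V₀).
m = m₀ (V₀/V)^(Q_out/(Q_in−Q_out)) = 73.7 × (10.9/9.1676)^(-4.9016) = 31.551 g.
C = m/V = 31.551/9.1676 = 3.4415 g/m³.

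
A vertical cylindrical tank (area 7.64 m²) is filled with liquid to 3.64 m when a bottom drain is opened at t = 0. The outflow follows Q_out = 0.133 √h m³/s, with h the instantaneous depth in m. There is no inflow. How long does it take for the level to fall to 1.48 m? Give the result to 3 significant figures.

79.4 s

A dh/dt = −Q_out = −0.133 √h.
This is separable: 2 d(√h)/dt = −0.133/A, so √h = √h₀ − (0.133/(2A)) t.
t = 2A(√h₀ − √h)/0.133 = 2·7.64·(√3.64 − √1.48)/0.133
  = 15.280 × (1.9079 − 1.2166) / 0.133 = 79.425 s.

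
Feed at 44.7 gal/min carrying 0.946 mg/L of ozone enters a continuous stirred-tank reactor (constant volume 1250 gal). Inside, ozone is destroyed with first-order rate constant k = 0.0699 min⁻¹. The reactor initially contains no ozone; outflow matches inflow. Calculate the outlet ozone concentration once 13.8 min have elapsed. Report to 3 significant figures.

Accumulation = in − out − consumed: V dC/dt = Q C_in − Q C − k V C.
dC/dt = (Q/V) C_in − (Q/V + k) C; effective rate a = Q/V + k = 0.035760 + 0.0699 = 0.10566 min⁻¹.
C_ss = Q C_in/(Q + kV) = 0.32017 mg/L; C(t) = C_ss + (C₀ − C_ss) e^(−a t).
C(13.8) = 0.32017 + (-0.32017)·e^(−0.10566·13.8) = 0.32017 + (-0.32017)·0.23268 = 0.24567 mg/L.

0.246 mg/L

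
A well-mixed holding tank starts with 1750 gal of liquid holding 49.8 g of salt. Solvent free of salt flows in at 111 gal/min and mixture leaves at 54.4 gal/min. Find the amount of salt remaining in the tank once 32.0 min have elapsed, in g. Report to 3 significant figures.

Let m(t) be the amount of salt. Volume: V(t) = V₀ + (Q_in − Q_out) t = 1750 + 56.600 t; V(32.0) = 3561.2 gal.
Species balance (pure solvent in): dm/dt = −Q_out · m/V(t).
Separate: dm/m = −Q_out dt/V(t) ⇒ ln(m/m₀) = −(Q_out/(Q_in−Q_out)) ln(V/V₀).
m = m₀ (V₀/V)^(Q_out/(Q_in−Q_out)) = 49.8 × (1750/3561.2)^(0.96113) = 25.157 g.

25.2 g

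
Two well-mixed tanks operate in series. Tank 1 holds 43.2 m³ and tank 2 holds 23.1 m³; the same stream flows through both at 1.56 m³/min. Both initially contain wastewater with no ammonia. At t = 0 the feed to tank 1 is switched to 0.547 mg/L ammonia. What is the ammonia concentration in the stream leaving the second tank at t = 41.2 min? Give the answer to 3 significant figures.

Species balance on tank i: dCᵢ/dt = (Cᵢ₋₁ − Cᵢ)/τᵢ with τᵢ = Vᵢ/Q.
τ₁ = 43.2/1.56 = 27.692 min; τ₂ = 23.1/1.56 = 14.808 min.
Solving the cascade with C₁(0)=C₂(0)=0 gives C₂(t) = C_in[1 − (τ₁ e^(−t/τ₁) − τ₂ e^(−t/τ₂))/(τ₁ − τ₂)].
At t = 41.2: e^(−t/τ₁) = 0.22587, e^(−t/τ₂) = 0.061894.
C₂ = 0.547·[1 − (27.692·0.22587 − 14.808·0.061894)/(12.885)] = 0.547·0.58567 = 0.32036 mg/L.

0.320 mg/L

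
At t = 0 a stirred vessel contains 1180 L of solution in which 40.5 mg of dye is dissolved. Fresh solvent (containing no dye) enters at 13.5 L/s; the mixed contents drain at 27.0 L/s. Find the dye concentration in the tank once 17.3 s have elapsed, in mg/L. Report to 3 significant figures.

0.0275 mg/L

Total volume: dV/dt = Q_in − Q_out = -13.500 L/s, so V(t) = 1180 − 13.500 t and V(17.3) = 946.45 L.
Species balance (pure solvent in): dm/dt = −Q_out · m/V(t).
dm/m = −Q_out dt/(V₀ − 13.500 t); integrating gives ln(m/m₀) = −(Q_out/(Q_in−Q_out)) ln(V/V₀).
m = m₀ (V₀/V)^(Q_out/(Q_in−Q_out)) = 40.5 × (1180/946.45)^(-2.0000) = 26.055 mg.
C = m/V = 26.055/946.45 = 0.027529 mg/L.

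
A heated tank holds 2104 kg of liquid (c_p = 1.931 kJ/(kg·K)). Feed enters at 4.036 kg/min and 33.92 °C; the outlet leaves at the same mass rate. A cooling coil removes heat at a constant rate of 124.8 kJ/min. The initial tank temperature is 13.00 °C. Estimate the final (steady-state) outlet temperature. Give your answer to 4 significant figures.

Unsteady energy balance on the tank contents: M c_p dT/dt = ṁ c_p (T_in − T) − 124.8.
At steady state dT/dt = 0 ⇒ T_ss = T_in − Q̇/(ṁ c_p) = 33.92 − 124.8/(4.036·1.931) = 17.9067 °C.

17.91 °C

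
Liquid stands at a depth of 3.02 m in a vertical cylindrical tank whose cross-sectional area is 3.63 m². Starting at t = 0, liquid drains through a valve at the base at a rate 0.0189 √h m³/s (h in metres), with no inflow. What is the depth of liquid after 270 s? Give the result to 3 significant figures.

1.07 m

A dh/dt = −Q_out = −0.0189 √h.
∫ h^(−1/2) dh = −(0.0189/A) ∫ dt, giving 2√h = 2√h₀ − (0.0189/A) t.
√h = √3.02 − 0.0189·270/(2·3.63) = 1.7378 − 0.70289 = 1.0349.
h = 1.0349² = 1.0711 m.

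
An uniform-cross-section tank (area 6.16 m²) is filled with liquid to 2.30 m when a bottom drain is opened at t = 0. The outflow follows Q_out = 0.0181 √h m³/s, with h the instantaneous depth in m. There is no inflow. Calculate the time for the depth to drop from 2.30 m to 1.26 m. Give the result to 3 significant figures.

Unsteady balance on liquid volume: A dh/dt = −0.0181 √h.
∫ h^(−1/2) dh = −(0.0181/A) ∫ dt, giving 2√h = 2√h₀ − (0.0181/A) t.
t = 2A(√h₀ − √h)/0.0181 = 2·6.16·(√2.30 − √1.26)/0.0181
  = 12.320 × (1.5166 − 1.1225) / 0.0181 = 268.23 s.

268 s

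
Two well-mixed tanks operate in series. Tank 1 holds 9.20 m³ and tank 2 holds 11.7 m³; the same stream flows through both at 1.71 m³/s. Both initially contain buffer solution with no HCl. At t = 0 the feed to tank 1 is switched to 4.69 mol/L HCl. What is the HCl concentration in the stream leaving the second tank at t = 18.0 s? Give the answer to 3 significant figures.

Each tank obeys Vᵢ dCᵢ/dt = Q(Cᵢ₋₁ − Cᵢ), so τᵢ = Vᵢ/Q.
τ₁ = 9.20/1.71 = 5.3801 s; τ₂ = 11.7/1.71 = 6.8421 s.
Solving the cascade with C₁(0)=C₂(0)=0 gives C₂(t) = C_in[1 − (τ₁ e^(−t/τ₁) − τ₂ e^(−t/τ₂))/(τ₁ − τ₂)].
At t = 18.0: e^(−t/τ₁) = 0.035237, e^(−t/τ₂) = 0.072023.
C₂ = 4.69·[1 − (5.3801·0.035237 − 6.8421·0.072023)/(-1.4620)] = 4.69·0.79261 = 3.7173 mol/L.

3.72 mol/L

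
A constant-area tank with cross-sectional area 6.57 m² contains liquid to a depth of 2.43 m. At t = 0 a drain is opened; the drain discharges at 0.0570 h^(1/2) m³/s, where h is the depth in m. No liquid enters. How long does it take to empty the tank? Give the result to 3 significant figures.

Unsteady balance on liquid volume: A dh/dt = −0.0570 √h.
Separate and integrate: 2(√h − √h₀) = −(0.0570/A) t.
Set h = 0: 2√h₀ = (0.0570/A) t_empty ⇒ t_empty = 2A√h₀/0.0570.
t_empty = 2·6.57·√2.43/0.0570 = 13.140·1.5588/0.0570 = 359.35 s.

359 s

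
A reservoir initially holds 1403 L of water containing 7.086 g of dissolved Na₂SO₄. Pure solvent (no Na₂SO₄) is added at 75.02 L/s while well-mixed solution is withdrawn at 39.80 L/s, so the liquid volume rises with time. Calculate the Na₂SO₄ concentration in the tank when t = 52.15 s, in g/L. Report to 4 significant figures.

Total volume: dV/dt = Q_in − Q_out = 35.2200 L/s, so V(t) = 1403 + 35.2200 t and V(52.15) = 3239.72 L.
Solute balance: dm/dt = 0 − Q_out C = −Q_out m/V(t).
dm/m = −Q_out dt/(V₀ + 35.2200 t); integrating gives ln(m/m₀) = −(Q_out/(Q_in−Q_out)) ln(V/V₀).
m = m₀ (V₀/V)^(Q_out/(Q_in−Q_out)) = 7.086 × (1403/3239.72)^(1.13004) = 2.75225 g.
C = m/V = 2.75225/3239.72 = 0.000849533 g/L.

0.0008495 g/L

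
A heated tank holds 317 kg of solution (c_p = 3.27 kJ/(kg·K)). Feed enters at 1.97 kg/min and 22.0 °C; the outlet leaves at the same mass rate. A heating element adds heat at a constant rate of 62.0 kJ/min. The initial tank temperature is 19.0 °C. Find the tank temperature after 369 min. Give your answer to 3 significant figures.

30.4 °C

M c_p dT/dt = ṁ c_p (T_in − T) + Q̇.
Rearrange: dT/dt = (T_ss − T)/τ with τ = M/ṁ = 160.91 min and T_ss = T_in + Q̇/(ṁ c_p) = 31.624 °C.
This is linear first-order; T(t) = T_ss + (T₀ − T_ss) e^(−t/τ).
T(369) = 31.624 + (-12.624)·e^(−369/160.91) = 31.624 + (-12.624)·0.10095 = 30.350 °C.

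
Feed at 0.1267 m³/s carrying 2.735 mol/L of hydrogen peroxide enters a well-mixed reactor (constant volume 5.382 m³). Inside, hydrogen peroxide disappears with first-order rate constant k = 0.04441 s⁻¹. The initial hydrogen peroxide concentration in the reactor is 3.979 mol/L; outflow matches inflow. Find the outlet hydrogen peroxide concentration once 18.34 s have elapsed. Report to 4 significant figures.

1.819 mol/L

Species balance: V dC/dt = Q C_in − Q C − k V C.
dC/dt = (Q/V) C_in − (Q/V + k) C; effective rate a = Q/V + k = 0.0235414 + 0.04441 = 0.0679514 s⁻¹.
C_ss = Q C_in/(Q + kV) = 0.947527 mol/L; C(t) = C_ss + (C₀ − C_ss) e^(−a t).
C(18.34) = 0.947527 + (3.03147)·e^(−0.0679514·18.34) = 0.947527 + (3.03147)·0.287587 = 1.81934 mol/L.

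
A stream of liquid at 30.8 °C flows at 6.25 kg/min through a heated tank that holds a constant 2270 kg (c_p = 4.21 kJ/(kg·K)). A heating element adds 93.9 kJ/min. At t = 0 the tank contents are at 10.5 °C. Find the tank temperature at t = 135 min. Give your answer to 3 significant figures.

17.9 °C

Energy balance: M c_p dT/dt = ṁ c_p (T_in − T) + 93.9.
Rearrange: dT/dt = (T_ss − T)/τ with τ = M/ṁ = 363.20 min and T_ss = T_in + Q̇/(ṁ c_p) = 34.369 °C.
This is linear first-order; T(t) = T_ss + (T₀ − T_ss) e^(−t/τ).
T(135) = 34.369 + (-23.869)·e^(−135/363.20) = 34.369 + (-23.869)·0.68956 = 17.910 °C.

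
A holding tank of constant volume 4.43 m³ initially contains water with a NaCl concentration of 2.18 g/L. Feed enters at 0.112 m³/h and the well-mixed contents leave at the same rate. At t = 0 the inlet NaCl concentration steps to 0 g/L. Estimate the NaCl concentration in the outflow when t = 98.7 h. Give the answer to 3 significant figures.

Species balance on the tank: V dC/dt = Q(C_in − C).
So dC/dt = (C_in − C)/τ with τ = V/Q = 4.43/0.112 = 39.554 h.
Integrating: C(t) = C_in + (C₀ − C_in) e^(−t/τ).
C(98.7) = 0 + (2.18 − 0)·e^(−98.7/39.554) = 0 + (2.1800)·0.082468 = 0.17978 g/L.

0.180 g/L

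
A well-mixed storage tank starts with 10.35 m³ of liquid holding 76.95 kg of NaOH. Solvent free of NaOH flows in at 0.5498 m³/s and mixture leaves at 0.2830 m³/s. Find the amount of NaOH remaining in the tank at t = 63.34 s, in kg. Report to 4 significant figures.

Total volume: dV/dt = Q_in − Q_out = 0.266800 m³/s, so V(t) = 10.35 + 0.266800 t and V(63.34) = 27.2491 m³.
Solute balance: dm/dt = 0 − Q_out C = −Q_out m/V(t).
dm/m = −Q_out dt/(V₀ + 0.266800 t); integrating gives ln(m/m₀) = −(Q_out/(Q_in−Q_out)) ln(V/V₀).
m = m₀ (V₀/V)^(Q_out/(Q_in−Q_out)) = 76.95 × (10.35/27.2491)^(1.06072) = 27.5594 kg.

27.56 kg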